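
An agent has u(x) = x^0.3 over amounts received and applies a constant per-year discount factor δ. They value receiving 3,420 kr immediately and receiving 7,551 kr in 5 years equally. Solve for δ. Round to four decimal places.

Indifference means u(3420) = δ^5 · u(7551), so δ^5 = u(3420)/u(7551).
With u(x) = x^0.3: δ^5 = 3420^0.3/7551^0.3 = (3420/7551)^0.3 = 0.78851.
So δ = 0.78851^(1/5) ≈ 0.9536.

δ ≈ 0.9536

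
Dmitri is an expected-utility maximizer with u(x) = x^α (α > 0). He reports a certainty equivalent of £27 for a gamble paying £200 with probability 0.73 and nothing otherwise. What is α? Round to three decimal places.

α ≈ 0.157

The lottery's expected utility is 0.73·u(200) + 0.27·u(0) = 0.73·200^α (since u(0) = 0 for α > 0).
Setting u(27) equal to that: 27^α = 0.73·200^α ⇒ (27/200)^α = 0.73.
Take logs: α = ln 0.73 / ln(27/200) ≈ 0.15716.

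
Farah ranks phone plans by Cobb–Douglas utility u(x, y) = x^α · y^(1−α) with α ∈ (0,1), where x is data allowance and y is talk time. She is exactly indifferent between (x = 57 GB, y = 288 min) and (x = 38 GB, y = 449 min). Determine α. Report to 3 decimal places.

Indifference: 57^α · 288^(1−α) = 38^α · 449^(1−α).
Taking logs: α·ln 57 + (1−α)·ln 288 = α·ln 38 + (1−α)·ln 449, i.e. α·0.405465 = (1−α)·0.444062.
With A = 0.405465 and B = 0.444062: α·A = (1−α)·B, so α = B/(A+B) = 0.444062/0.849527 ≈ 0.523.

α ≈ 0.523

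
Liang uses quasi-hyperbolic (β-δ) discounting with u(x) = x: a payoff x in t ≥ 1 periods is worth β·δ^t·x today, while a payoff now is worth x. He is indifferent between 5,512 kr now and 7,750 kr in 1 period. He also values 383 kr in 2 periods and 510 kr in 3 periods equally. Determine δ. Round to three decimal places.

The second indifference involves only future payoffs, so β cancels: β·δ^2·383 = β·δ^3·510, giving δ = 383/510 = 0.75098.

δ ≈ 0.751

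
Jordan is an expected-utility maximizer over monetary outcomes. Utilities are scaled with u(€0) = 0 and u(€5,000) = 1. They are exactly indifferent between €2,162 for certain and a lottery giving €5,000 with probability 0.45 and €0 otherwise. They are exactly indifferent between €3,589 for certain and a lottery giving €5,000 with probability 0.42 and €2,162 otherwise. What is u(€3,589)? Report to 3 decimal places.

First, u(€2,162) = 0.45·u(€5,000) + 0.55·u(€0) = 0.45.
Chaining: u(€3,589) = 0.42·1.00 + 0.58·0.45 = 0.6810.

0.681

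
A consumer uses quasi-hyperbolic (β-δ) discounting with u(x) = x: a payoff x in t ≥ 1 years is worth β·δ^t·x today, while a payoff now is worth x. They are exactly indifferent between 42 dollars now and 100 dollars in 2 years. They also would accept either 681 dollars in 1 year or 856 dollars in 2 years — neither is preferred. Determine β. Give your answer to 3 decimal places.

From the later pair, β·δ^1·681 = β·δ^2·856; dividing through, δ = 681/856 = 0.79556.
Substituting δ into 42 = β·δ^2·100: β = 42/(63.292) ≈ 0.664.

β ≈ 0.664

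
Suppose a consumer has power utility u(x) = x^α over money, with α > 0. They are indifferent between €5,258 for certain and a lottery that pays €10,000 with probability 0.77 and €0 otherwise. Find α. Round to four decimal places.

The lottery's expected utility is 0.77·u(10000) + 0.23·u(0) = 0.77·10000^α (since u(0) = 0 for α > 0).
Setting u(5258) equal to that: 5258^α = 0.77·10000^α ⇒ (5258/10000)^α = 0.77.
Taking logs: α·ln(5258/10000) = ln(0.77), so α = -0.2613648 / -0.6428344 ≈ 0.4066.

α ≈ 0.4066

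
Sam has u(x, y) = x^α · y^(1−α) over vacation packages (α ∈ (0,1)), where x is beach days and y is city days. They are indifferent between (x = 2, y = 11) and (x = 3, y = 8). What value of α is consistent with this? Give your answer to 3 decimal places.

The Cobb–Douglas utilities coincide, so 2^α·11^(1−α) = 3^α·8^(1−α).
Rearrange to (2/3)^α = (8/11)^(1−α) and take logs: α·-0.405465 = (1−α)·-0.318454.
So α/(1−α) = (-0.318454)/(-0.405465) = 0.785404, and α = 0.785404/1.785404 ≈ 0.440.

α ≈ 0.440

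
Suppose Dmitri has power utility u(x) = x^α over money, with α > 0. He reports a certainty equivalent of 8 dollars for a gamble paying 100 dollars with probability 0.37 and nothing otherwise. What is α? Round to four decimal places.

α ≈ 0.3936

The lottery's expected utility is 0.37·u(100) + 0.63·u(0) = 0.37·100^α (since u(0) = 0 for α > 0).
Equating: 8^α = 0.37·100^α, i.e. 0.0800^α = 0.37.
Take logs: α = ln 0.37 / ln(8/100) ≈ 0.393650.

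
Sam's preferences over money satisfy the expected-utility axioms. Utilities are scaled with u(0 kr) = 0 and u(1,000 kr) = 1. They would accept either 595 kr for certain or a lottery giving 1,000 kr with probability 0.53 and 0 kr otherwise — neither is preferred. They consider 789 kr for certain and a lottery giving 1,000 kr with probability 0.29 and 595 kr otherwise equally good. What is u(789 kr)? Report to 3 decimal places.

From the first indifference, u(595 kr) = 0.53·u(1,000 kr) + 0.47·u(0 kr) = 0.53·1 + 0.47·0 = 0.53.
Chaining: u(789 kr) = 0.29·1.00 + 0.71·0.53 = 0.6663.

0.666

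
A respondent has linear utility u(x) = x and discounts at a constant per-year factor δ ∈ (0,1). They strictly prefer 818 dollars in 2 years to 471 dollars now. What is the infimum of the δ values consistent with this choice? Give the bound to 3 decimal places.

δ > 0.759

The preference means 471 < δ^2·818.
Dividing by 818: δ^2 > 0.57579. Both sides are positive, so the square root keeps the direction.
δ > 0.57579^(1/2) = 0.759.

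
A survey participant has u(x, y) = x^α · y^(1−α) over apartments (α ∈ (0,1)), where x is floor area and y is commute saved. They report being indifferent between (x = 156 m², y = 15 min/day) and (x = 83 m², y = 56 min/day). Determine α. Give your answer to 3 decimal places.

Indifference: 156^α · 15^(1−α) = 83^α · 56^(1−α).
Rearrange to (156/83)^α = (56/15)^(1−α) and take logs: α·0.631015 = (1−α)·1.317301.
With A = 0.631015 and B = 1.317301: α·A = (1−α)·B, so α = B/(A+B) = 1.317301/1.948316 ≈ 0.676.

α ≈ 0.676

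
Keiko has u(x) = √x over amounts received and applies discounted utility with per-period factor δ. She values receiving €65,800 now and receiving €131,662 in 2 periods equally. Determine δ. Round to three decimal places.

Indifference means u(65800) = δ^2 · u(131662), so δ^2 = u(65800)/u(131662).
Since u(x) = √x, δ^2 = √(65800/131662) = 0.70694.
Hence δ = (0.70694)^(1/2) = 0.84080.

δ ≈ 0.841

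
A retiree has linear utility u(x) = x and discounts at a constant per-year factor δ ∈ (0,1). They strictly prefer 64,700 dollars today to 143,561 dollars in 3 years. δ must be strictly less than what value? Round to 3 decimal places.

δ < 0.767

The preference means 64700 > δ^3·143561.
Dividing by 143561: δ^3 < 0.45068. Both sides are positive, so the cube root keeps the direction.
δ < (64700/143561)^(1/3) ≈ 0.767.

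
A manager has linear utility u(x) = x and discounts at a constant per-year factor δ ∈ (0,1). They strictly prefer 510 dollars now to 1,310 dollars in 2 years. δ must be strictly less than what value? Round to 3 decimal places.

δ < 0.624

The preference means 510 > δ^2·1310.
Hence δ^2 < 510/1310 = 0.38931, and x ↦ x^(1/2) is increasing on (0,∞).
δ < 0.38931^(1/2) = 0.624.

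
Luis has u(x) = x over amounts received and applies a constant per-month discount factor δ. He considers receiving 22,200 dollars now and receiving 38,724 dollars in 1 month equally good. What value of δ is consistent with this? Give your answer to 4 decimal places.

δ ≈ 0.5733

Equating discounted utilities: u(22200) = δ·u(38724) ⇒ δ = u(22200)/u(38724).
With u(x) = x: δ = 22200/38724 = 0.57329.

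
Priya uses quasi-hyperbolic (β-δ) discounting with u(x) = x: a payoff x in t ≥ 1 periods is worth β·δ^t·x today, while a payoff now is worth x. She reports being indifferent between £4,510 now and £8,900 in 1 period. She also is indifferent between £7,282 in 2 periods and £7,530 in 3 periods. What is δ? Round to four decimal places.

δ ≈ 0.9671

From the later pair, β·δ^2·7282 = β·δ^3·7530; dividing through, δ = 7282/7530 = 0.96707.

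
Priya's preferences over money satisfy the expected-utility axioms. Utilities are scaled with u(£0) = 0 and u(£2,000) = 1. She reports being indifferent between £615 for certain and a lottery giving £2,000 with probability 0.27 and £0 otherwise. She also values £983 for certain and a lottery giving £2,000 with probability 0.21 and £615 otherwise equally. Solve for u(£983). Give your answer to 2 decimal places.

First, u(£615) = 0.27·u(£2,000) + 0.73·u(£0) = 0.27.
Then u(£983) = 0.21·u(£2,000) + 0.79·u(£615) = 0.21·1.00 + 0.79·0.27 = 0.4233.

0.42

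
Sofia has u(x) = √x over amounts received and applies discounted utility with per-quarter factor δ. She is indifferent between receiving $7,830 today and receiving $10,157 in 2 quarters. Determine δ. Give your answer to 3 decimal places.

δ ≈ 0.937

The payoff in 2 quarters is discounted by δ^2, so u(7830) = δ^2·u(10157) and δ^2 = u(7830)/u(10157).
With u(x) = √x: δ^2 = √7830/√10157 = √(7830/10157) = 0.87801.
Hence δ = (0.87801)^(1/2) = 0.93702.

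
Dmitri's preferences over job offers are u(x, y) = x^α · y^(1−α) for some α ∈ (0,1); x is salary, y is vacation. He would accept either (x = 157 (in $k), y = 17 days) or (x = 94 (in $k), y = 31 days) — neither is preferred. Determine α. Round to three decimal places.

Set the two utilities equal: 157^α·17^(1−α) = 94^α·31^(1−α).
Rearrange to (157/94)^α = (31/17)^(1−α) and take logs: α·0.512951 = (1−α)·0.600774.
With A = 0.512951 and B = 0.600774: α·A = (1−α)·B, so α = B/(A+B) = 0.600774/1.113725 ≈ 0.539.

α ≈ 0.539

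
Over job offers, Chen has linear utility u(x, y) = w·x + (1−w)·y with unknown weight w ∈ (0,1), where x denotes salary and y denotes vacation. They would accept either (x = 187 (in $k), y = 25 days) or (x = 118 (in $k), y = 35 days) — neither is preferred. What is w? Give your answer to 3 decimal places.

w = 0.127

u(187,25) = u(118,35) means w·187 + (1−w)·25 = w·118 + (1−w)·35.
w·(187−118) = (1−w)·(35−25), i.e. w·69 = (1−w)·10.
So w/(1−w) = 10/69 = 0.1449, giving w = 10/(69+10) = 0.127.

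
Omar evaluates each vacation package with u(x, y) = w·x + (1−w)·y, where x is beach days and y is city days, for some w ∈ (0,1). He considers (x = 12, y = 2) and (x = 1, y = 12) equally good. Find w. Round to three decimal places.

w = 0.476

Indifference: w·12 + (1−w)·2 = w·1 + (1−w)·12.
Rearranging, 11·w − 10·(1−w) = 0.
So w/(1−w) = 10/11 = 0.9091, giving w = 10/(11+10) = 0.476.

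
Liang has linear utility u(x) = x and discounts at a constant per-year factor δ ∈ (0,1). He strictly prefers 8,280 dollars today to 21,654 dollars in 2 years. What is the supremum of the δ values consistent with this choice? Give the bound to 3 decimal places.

δ < 0.618

Under u(x) = x this choice says 8280 > δ^2·21654.
So δ^2 < 8280/21654 = 0.38238; taking the square root of both positive sides preserves the inequality.
δ < (8280/21654)^(1/2) ≈ 0.618.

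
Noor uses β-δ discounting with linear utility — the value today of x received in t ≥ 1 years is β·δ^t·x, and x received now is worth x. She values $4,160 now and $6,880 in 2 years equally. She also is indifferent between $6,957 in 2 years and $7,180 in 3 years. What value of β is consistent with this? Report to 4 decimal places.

From the later pair, β·δ^2·6957 = β·δ^3·7180; dividing through, δ = 6957/7180 = 0.96894.
Substituting δ into 4160 = β·δ^2·6880: β = 4160/(6459.272) ≈ 0.6440.

β ≈ 0.6440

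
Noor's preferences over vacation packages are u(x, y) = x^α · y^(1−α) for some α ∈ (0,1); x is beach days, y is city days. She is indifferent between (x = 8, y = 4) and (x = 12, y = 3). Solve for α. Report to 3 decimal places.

The Cobb–Douglas utilities coincide, so 8^α·4^(1−α) = 12^α·3^(1−α).
Taking logs: α·ln 8 + (1−α)·ln 4 = α·ln 12 + (1−α)·ln 3, i.e. α·-0.405465 = (1−α)·-0.287682.
So α/(1−α) = (-0.287682)/(-0.405465) = 0.709511, and α = 0.709511/1.709511 ≈ 0.415.

α ≈ 0.415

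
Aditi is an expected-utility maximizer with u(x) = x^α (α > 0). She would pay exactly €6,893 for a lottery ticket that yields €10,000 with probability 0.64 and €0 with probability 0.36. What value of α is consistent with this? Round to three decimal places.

The lottery's expected utility is 0.64·u(10000) + 0.36·u(0) = 0.64·10000^α (since u(0) = 0 for α > 0).
Equating: 6893^α = 0.64·10000^α, i.e. 0.6893^α = 0.64.
Take logs: α = ln 0.64 / ln(6893/10000) ≈ 1.19944.

α ≈ 1.199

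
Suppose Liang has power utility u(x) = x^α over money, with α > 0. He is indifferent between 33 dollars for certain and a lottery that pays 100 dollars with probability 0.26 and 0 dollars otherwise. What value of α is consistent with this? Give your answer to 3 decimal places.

EU(lottery) = 0.26·100^α + 0.74·0 = 0.26·100^α.
Indifference: 33^α = 0.26·100^α, so (33/100)^α = 0.26.
α = ln(0.26) / ln(33/100) = -1.347074/-1.108663 ≈ 1.215.

α ≈ 1.215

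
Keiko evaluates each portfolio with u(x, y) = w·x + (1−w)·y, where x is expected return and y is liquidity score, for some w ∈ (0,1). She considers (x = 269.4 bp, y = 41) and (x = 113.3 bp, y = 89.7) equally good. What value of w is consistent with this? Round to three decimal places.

w = 0.238

Equating utilities: w·269.4 + (1−w)·41 = w·113.3 + (1−w)·89.7.
Rearranging, 156.1·w − 48.7·(1−w) = 0.
Hence w = 48.7/(156.1+48.7) = 48.7/204.8 = 0.238.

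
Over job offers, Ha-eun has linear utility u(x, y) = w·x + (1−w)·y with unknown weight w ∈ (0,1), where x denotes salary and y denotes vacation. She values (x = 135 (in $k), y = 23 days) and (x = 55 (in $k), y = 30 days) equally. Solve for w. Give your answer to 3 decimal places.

u(135,23) = u(55,30) means w·135 + (1−w)·23 = w·55 + (1−w)·30.
w·(135−55) = (1−w)·(30−23), i.e. w·80 = (1−w)·7.
Hence w = 7/(80+7) = 7/87 = 0.080.

w = 0.080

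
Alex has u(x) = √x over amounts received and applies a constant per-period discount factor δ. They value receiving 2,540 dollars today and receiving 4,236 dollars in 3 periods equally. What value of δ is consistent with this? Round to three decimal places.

Indifference means u(2540) = δ^3 · u(4236), so δ^3 = u(2540)/u(4236).
With u(x) = √x: δ^3 = √2540/√4236 = √(2540/4236) = 0.77435.
Taking the cube root: δ = 0.77435^(1/3) ≈ 0.918.

δ ≈ 0.918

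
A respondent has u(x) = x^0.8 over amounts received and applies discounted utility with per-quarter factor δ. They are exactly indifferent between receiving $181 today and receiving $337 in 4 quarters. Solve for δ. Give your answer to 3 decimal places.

δ ≈ 0.883

Equating discounted utilities: u(181) = δ^4·u(337) ⇒ δ^4 = u(181)/u(337).
With u(x) = x^0.8: δ^4 = 181^0.8/337^0.8 = (181/337)^0.8 = 0.60819.
Taking the 4th root: δ = 0.60819^(1/4) ≈ 0.883.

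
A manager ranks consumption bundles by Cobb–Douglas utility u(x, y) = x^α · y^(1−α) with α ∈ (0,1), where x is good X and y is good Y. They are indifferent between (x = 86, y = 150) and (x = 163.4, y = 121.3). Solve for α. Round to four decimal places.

α ≈ 0.2486

Indifference: 86^α · 150^(1−α) = 163.4^α · 121.3^(1−α).
Taking logs: α·ln 86 + (1−α)·ln 150 = α·ln 163.4 + (1−α)·ln 121.3, i.e. α·-0.6418539 = (1−α)·-0.2123685.
Thus α·(-0.8542224) = -0.2123685, so α = -0.2123685/-0.8542224 ≈ 0.2486.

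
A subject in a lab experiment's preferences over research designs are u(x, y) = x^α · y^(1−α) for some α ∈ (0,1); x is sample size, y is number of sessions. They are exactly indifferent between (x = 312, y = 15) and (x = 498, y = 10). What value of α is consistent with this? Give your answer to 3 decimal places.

α ≈ 0.464

Set the two utilities equal: 312^α·15^(1−α) = 498^α·10^(1−α).
Rearrange to (312/498)^α = (10/15)^(1−α) and take logs: α·-0.467597 = (1−α)·-0.405465.
Thus α·(-0.873062) = -0.405465, so α = -0.405465/-0.873062 ≈ 0.464.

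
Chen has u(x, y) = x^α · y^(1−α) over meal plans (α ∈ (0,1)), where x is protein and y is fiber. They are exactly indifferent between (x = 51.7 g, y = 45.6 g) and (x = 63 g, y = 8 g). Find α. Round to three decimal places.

Set the two utilities equal: 51.7^α·45.6^(1−α) = 63^α·8^(1−α).
Taking logs: α·ln 51.7 + (1−α)·ln 45.6 = α·ln 63 + (1−α)·ln 8, i.e. α·-0.197677 = (1−α)·-1.740466.
Thus α·(-1.938143) = -1.740466, so α = -1.740466/-1.938143 ≈ 0.898.

α ≈ 0.898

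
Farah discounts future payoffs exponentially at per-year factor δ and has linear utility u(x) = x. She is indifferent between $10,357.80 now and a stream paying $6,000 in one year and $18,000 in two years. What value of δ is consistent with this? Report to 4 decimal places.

Equating present values: 10357.80 = 6000δ + 18000δ².
Rearranged: 18000δ² + 6000δ − 10357.80 = 0.
The positive root is δ = [−6000 + √(6000² + 4·18000·10357.80)] / (2·18000) = (−6000 + 27960.000)/36000 ≈ 0.6100.

δ ≈ 0.6100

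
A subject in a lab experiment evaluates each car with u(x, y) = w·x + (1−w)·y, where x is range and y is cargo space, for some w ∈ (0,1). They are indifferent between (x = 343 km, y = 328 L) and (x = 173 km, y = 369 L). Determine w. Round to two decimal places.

u(343,328) = u(173,369) means w·343 + (1−w)·328 = w·173 + (1−w)·369.
Rearranging, 170·w − 41·(1−w) = 0.
Hence w = 41/(170+41) = 41/211 = 0.19.

w = 0.19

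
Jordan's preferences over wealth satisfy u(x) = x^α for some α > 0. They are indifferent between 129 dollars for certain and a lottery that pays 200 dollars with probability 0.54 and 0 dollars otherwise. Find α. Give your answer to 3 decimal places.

The lottery's expected utility is 0.54·u(200) + 0.46·u(0) = 0.54·200^α (since u(0) = 0 for α > 0).
Equating: 129^α = 0.54·200^α, i.e. 0.6450^α = 0.54.
Taking logs: α·ln(129/200) = ln(0.54), so α = -0.616186 / -0.438505 ≈ 1.405.

α ≈ 1.405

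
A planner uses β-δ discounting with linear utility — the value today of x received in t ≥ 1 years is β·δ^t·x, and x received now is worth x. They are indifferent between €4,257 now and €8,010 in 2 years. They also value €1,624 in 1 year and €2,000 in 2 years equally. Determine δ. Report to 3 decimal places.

δ ≈ 0.812

From the later pair, β·δ^1·1624 = β·δ^2·2000; dividing through, δ = 1624/2000 = 0.81200.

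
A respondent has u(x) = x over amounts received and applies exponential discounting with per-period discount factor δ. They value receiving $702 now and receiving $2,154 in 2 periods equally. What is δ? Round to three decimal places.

δ ≈ 0.571

Equating discounted utilities: u(702) = δ^2·u(2154) ⇒ δ^2 = u(702)/u(2154).
With u(x) = x: δ^2 = 702/2154 = 0.32591.
So δ = 0.32591^(1/2) ≈ 0.571.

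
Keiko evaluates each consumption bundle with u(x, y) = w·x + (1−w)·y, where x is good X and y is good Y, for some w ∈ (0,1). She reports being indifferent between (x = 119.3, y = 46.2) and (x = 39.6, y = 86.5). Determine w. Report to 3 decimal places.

Equating utilities: w·119.3 + (1−w)·46.2 = w·39.6 + (1−w)·86.5.
Rearranging, 79.7·w − 40.3·(1−w) = 0.
Hence w = 40.3/(79.7+40.3) = 40.3/120 = 0.336.

w = 0.336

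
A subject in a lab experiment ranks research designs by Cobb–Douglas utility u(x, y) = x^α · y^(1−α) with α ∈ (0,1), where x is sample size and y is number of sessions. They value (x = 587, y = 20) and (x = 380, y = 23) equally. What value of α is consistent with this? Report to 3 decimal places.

α ≈ 0.243

Set the two utilities equal: 587^α·20^(1−α) = 380^α·23^(1−α).
Taking logs: α·ln 587 + (1−α)·ln 20 = α·ln 380 + (1−α)·ln 23, i.e. α·0.434854 = (1−α)·0.139762.
With A = 0.434854 and B = 0.139762: α·A = (1−α)·B, so α = B/(A+B) = 0.139762/0.574616 ≈ 0.243.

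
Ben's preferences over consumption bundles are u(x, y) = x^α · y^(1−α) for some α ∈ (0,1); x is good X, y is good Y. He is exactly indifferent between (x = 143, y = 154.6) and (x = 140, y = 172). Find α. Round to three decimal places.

The Cobb–Douglas utilities coincide, so 143^α·154.6^(1−α) = 140^α·172^(1−α).
Taking logs: α·ln 143 + (1−α)·ln 154.6 = α·ln 140 + (1−α)·ln 172, i.e. α·0.021202 = (1−α)·0.106653.
So α/(1−α) = (0.106653)/(0.021202) = 5.030327, and α = 5.030327/6.030327 ≈ 0.834.

α ≈ 0.834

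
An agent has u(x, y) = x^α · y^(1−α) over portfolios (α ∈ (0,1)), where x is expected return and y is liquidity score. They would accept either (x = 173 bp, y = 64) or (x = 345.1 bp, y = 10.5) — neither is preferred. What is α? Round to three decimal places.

α ≈ 0.724

Indifference: 173^α · 64^(1−α) = 345.1^α · 10.5^(1−α).
Taking logs: α·ln 173 + (1−α)·ln 64 = α·ln 345.1 + (1−α)·ln 10.5, i.e. α·-0.690543 = (1−α)·-1.807508.
So α/(1−α) = (-1.807508)/(-0.690543) = 2.617517, and α = 2.617517/3.617517 ≈ 0.724.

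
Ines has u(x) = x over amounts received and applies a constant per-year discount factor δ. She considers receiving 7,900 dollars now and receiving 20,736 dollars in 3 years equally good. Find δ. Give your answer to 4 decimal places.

δ ≈ 0.7249

Indifference means u(7900) = δ^3 · u(20736), so δ^3 = u(7900)/u(20736).
With u(x) = x: δ^3 = 7900/20736 = 0.38098.
So δ = 0.38098^(1/3) ≈ 0.7249.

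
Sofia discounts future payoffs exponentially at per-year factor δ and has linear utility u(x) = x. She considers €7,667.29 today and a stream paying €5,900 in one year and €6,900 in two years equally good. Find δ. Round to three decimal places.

Equating present values: 7667.29 = 5900δ + 6900δ².
Rearranged: 6900δ² + 5900δ − 7667.29 = 0.
By the quadratic formula (taking the positive root), δ = (−5900 + √246427204.00) / 13800 ≈ 0.710.

δ ≈ 0.710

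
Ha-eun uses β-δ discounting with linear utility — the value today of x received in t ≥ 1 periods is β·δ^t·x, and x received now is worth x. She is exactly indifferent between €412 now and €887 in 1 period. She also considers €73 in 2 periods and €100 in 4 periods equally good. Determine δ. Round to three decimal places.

Both payoffs in the second observation are in the future, so β drops out: δ^2·73 = δ^4·100 ⇒ δ^2 = 73/100 = 0.73000, so δ = 0.85440.

δ ≈ 0.854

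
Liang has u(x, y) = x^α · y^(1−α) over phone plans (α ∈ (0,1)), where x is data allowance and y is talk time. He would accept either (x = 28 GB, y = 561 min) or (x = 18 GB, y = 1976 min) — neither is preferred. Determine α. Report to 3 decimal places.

α ≈ 0.740

Set the two utilities equal: 28^α·561^(1−α) = 18^α·1976^(1−α).
(28/18)^α = (1976/561)^(1−α); take logs: α·ln(28/18) = (1−α)·ln(1976/561), i.e. α·0.441833 = (1−α)·1.259109.
With A = 0.441833 and B = 1.259109: α·A = (1−α)·B, so α = B/(A+B) = 1.259109/1.700942 ≈ 0.740.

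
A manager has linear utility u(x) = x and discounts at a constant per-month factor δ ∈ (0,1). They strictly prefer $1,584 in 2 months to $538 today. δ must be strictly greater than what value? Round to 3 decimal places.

δ > 0.583

Comparing present values: 538 < δ^2·1584.
Dividing by 1584: δ^2 > 0.33965. Both sides are positive, so the square root keeps the direction.
δ > 0.33965^(1/2) = 0.583.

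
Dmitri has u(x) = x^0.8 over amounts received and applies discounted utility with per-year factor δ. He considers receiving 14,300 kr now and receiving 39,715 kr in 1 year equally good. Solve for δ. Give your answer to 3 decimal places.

Indifference means u(14300) = δ · u(39715), so δ = u(14300)/u(39715).
With u(x) = x^0.8: δ = 14300^0.8/39715^0.8 = (14300/39715)^0.8 = 0.44168.

δ ≈ 0.442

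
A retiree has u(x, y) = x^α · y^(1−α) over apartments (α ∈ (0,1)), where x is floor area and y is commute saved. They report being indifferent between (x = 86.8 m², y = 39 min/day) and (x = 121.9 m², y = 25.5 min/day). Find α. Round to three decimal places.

The Cobb–Douglas utilities coincide, so 86.8^α·39^(1−α) = 121.9^α·25.5^(1−α).
Taking logs: α·ln 86.8 + (1−α)·ln 39 = α·ln 121.9 + (1−α)·ln 25.5, i.e. α·-0.339594 = (1−α)·-0.424883.
So α/(1−α) = (-0.424883)/(-0.339594) = 1.251150, and α = 1.251150/2.251150 ≈ 0.556.

α ≈ 0.556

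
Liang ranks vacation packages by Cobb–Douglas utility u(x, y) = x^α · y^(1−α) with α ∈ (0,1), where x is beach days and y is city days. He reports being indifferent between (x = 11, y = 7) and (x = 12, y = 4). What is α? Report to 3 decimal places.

α ≈ 0.865

The Cobb–Douglas utilities coincide, so 11^α·7^(1−α) = 12^α·4^(1−α).
Taking logs: α·ln 11 + (1−α)·ln 7 = α·ln 12 + (1−α)·ln 4, i.e. α·-0.087011 = (1−α)·-0.559616.
So α/(1−α) = (-0.559616)/(-0.087011) = 6.431555, and α = 6.431555/7.431555 ≈ 0.865.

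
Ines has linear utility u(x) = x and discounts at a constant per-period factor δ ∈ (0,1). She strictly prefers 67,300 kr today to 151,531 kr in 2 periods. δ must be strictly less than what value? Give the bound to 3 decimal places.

δ < 0.666

The preference means 67300 > δ^2·151531.
So δ^2 < 67300/151531 = 0.44413; taking the square root of both positive sides preserves the inequality.
δ < (67300/151531)^(1/2) ≈ 0.666.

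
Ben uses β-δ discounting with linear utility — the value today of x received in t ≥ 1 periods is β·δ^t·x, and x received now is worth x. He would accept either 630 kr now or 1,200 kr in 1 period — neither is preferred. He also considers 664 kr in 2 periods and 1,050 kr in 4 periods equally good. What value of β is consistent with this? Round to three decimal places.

β ≈ 0.660

Both payoffs in the second observation are in the future, so β drops out: δ^2·664 = δ^4·1050 ⇒ δ^2 = 664/1050 = 0.63238, so δ = 0.79522.
Now use the now-vs-future pair: 630 = β·δ·1200 gives β = 630/(0.79522·1200) ≈ 0.660.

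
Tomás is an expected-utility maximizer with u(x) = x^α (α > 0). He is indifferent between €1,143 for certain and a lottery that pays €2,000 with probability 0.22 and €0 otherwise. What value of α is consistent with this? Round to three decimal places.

EU(lottery) = 0.22·2000^α + 0.78·0 = 0.22·2000^α.
Equating: 1143^α = 0.22·2000^α, i.e. 0.5715^α = 0.22.
Take logs: α = ln 0.22 / ln(1143/2000) ≈ 2.70626.

α ≈ 2.706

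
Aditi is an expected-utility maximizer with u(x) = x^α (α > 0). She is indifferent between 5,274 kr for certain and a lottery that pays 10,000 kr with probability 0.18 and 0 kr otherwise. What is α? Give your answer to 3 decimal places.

α ≈ 2.680

Since u(0) = 0, the lottery's EU is 0.18·10000^α.
Indifference: 5274^α = 0.18·10000^α, so (5274/10000)^α = 0.18.
Taking logs: α·ln(5274/10000) = ln(0.18), so α = -1.714798 / -0.639796 ≈ 2.680.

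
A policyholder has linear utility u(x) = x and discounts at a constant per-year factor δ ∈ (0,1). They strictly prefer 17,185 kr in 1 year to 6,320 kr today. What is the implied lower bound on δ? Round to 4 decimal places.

Under u(x) = x this choice says 6320 < δ·17185.
Dividing through by 17185 gives δ > 0.36776.

δ > 0.3678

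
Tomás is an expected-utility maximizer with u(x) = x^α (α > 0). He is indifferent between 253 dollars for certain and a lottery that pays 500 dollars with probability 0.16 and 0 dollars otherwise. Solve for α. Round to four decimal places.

Since u(0) = 0, the lottery's EU is 0.16·500^α.
Setting u(253) equal to that: 253^α = 0.16·500^α ⇒ (253/500)^α = 0.16.
Take logs: α = ln 0.16 / ln(253/500) ≈ 2.690152.

α ≈ 2.6902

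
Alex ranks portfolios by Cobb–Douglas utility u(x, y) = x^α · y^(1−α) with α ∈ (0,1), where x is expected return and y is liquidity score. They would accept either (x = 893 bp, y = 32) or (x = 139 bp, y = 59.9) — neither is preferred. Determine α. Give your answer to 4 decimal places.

The Cobb–Douglas utilities coincide, so 893^α·32^(1−α) = 139^α·59.9^(1−α).
(893/139)^α = (59.9/32)^(1−α); take logs: α·ln(893/139) = (1−α)·ln(59.9/32), i.e. α·1.8601126 = (1−α)·0.6269406.
So α/(1−α) = (0.6269406)/(1.8601126) = 0.3370444, and α = 0.3370444/1.3370444 ≈ 0.2521.

α ≈ 0.2521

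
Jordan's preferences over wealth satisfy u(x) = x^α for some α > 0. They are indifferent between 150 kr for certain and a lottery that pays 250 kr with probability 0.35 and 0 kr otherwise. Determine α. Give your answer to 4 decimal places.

The lottery's expected utility is 0.35·u(250) + 0.65·u(0) = 0.35·250^α (since u(0) = 0 for α > 0).
Equating: 150^α = 0.35·250^α, i.e. 0.6000^α = 0.35.
Take logs: α = ln 0.35 / ln(150/250) ≈ 2.055148.

α ≈ 2.0551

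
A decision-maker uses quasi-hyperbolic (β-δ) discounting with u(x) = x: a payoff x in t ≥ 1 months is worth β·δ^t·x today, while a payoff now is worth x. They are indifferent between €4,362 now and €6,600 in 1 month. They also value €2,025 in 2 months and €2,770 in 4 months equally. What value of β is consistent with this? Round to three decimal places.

β ≈ 0.773

From the later pair, β·δ^2·2025 = β·δ^4·2770; dividing through, δ^2 = 2025/2770 = 0.73105, so δ = 0.85501.
Substituting δ into 4362 = β·δ·6600: β = 4362/(5643.085) ≈ 0.773.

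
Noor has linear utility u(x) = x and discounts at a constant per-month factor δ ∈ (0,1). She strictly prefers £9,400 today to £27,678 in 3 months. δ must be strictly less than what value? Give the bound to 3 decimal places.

The preference means 9400 > δ^3·27678.
Hence δ^3 < 9400/27678 = 0.33962, and x ↦ x^(1/3) is increasing on (0,∞).
δ < 0.33962^(1/3) = 0.698.

δ < 0.698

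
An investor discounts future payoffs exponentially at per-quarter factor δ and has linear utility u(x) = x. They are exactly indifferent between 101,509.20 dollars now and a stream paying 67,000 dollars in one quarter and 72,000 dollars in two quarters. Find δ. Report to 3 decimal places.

The stream is worth 67000δ + 72000δ² today, so 67000δ + 72000δ² = 101509.20.
That is, 72000δ² + 67000δ − 101509.20 = 0, a quadratic in δ.
By the quadratic formula (taking the positive root), δ = (−67000 + √33723649600.00) / 144000 ≈ 0.810.

δ ≈ 0.810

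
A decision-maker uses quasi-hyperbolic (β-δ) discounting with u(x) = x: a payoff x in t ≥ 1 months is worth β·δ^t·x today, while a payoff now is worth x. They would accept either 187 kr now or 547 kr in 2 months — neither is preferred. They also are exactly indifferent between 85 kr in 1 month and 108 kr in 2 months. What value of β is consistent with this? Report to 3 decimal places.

β ≈ 0.552

From the later pair, β·δ^1·85 = β·δ^2·108; dividing through, δ = 85/108 = 0.78704.
Substituting δ into 187 = β·δ^2·547: β = 187/(338.827) ≈ 0.552.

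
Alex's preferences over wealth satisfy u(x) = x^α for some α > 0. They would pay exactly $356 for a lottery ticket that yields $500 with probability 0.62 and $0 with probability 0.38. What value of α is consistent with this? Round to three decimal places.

α ≈ 1.407

Since u(0) = 0, the lottery's EU is 0.62·500^α.
Equating: 356^α = 0.62·500^α, i.e. 0.7120^α = 0.62.
α = ln(0.62) / ln(356/500) = -0.478036/-0.339677 ≈ 1.407.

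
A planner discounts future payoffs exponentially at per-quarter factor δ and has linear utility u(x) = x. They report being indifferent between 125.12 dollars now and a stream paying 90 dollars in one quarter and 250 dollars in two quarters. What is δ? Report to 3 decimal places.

δ ≈ 0.550

Equating present values: 125.12 = 90δ + 250δ².
So 250δ² + 90δ − 125.12 = 0.
The positive root is δ = [−90 + √(90² + 4·250·125.12)] / (2·250) = (−90 + 364.993)/500 ≈ 0.550.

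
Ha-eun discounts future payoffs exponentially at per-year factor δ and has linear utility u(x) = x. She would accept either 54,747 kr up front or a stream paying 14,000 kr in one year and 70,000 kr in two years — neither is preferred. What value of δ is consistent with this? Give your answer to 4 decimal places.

Equating present values: 54747 = 14000δ + 70000δ².
So 70000δ² + 14000δ − 54747 = 0.
By the quadratic formula (taking the positive root), δ = (−14000 + √15525160000.00) / 140000 ≈ 0.7900.

δ ≈ 0.7900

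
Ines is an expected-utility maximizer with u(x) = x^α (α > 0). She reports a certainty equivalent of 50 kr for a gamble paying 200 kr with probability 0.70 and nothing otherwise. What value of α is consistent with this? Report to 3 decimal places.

α ≈ 0.257

EU(lottery) = 0.70·200^α + 0.30·0 = 0.70·200^α.
Setting u(50) equal to that: 50^α = 0.70·200^α ⇒ (50/200)^α = 0.70.
Take logs: α = ln 0.70 / ln(50/200) ≈ 0.25729.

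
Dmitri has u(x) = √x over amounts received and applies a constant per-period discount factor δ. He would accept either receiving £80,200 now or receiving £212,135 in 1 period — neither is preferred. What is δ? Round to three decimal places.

δ ≈ 0.615

Indifference means u(80200) = δ · u(212135), so δ = u(80200)/u(212135).
With u(x) = √x: δ = √80200/√212135 = √(80200/212135) = 0.61487.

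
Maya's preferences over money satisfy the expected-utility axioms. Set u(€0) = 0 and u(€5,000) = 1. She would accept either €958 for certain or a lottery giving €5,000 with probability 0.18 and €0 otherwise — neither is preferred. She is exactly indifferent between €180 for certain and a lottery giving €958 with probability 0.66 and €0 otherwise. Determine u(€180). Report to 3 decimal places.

0.119

First, u(€958) = 0.18·u(€5,000) + 0.82·u(€0) = 0.18.
Then u(€180) = 0.66·u(€958) + 0.34·u(€0) = 0.66·0.18 + 0.34·0.00 = 0.1188.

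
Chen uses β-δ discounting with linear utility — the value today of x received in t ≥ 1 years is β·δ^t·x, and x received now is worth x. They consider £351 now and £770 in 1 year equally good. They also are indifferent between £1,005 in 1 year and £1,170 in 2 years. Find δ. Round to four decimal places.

δ ≈ 0.8590

The second indifference involves only future payoffs, so β cancels: β·δ^1·1005 = β·δ^2·1170, giving δ = 1005/1170 = 0.85897.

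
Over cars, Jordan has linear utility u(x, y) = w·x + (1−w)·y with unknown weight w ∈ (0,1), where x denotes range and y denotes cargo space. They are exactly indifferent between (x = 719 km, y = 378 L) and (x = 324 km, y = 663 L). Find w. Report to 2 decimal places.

u(719,378) = u(324,663) means w·719 + (1−w)·378 = w·324 + (1−w)·663.
Rearranging, 395·w − 285·(1−w) = 0.
The marginal rate of substitution is 285/395, so w = 285/(395+285) = 0.42.

w = 0.42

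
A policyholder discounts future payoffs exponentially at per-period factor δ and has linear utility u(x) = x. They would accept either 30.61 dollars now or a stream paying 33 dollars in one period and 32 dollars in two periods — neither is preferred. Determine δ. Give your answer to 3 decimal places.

The stream is worth 33δ + 32δ² today, so 33δ + 32δ² = 30.61.
That is, 32δ² + 33δ − 30.61 = 0, a quadratic in δ.
The positive root is δ = [−33 + √(33² + 4·32·30.61)] / (2·32) = (−33 + 70.761)/64 ≈ 0.590.

δ ≈ 0.590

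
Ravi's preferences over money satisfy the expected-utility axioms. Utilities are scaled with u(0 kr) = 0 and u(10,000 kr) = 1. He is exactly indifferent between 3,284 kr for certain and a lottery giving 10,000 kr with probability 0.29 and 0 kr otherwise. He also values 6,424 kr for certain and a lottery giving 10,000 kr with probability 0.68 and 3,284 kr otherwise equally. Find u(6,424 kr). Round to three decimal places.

0.773

From the first indifference, u(3,284 kr) = 0.29·u(10,000 kr) + 0.71·u(0 kr) = 0.29·1 + 0.71·0 = 0.29.
The second indifference gives u(6,424 kr) = 0.68·u(10,000 kr) + 0.32·u(3,284 kr) = 0.68·1.00 + 0.32·0.29 = 0.7728.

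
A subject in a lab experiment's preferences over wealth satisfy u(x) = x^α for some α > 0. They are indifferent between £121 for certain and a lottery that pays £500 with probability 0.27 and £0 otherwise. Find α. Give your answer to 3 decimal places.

The lottery's expected utility is 0.27·u(500) + 0.73·u(0) = 0.27·500^α (since u(0) = 0 for α > 0).
Equating: 121^α = 0.27·500^α, i.e. 0.2420^α = 0.27.
Take logs: α = ln 0.27 / ln(121/500) ≈ 0.92283.

α ≈ 0.923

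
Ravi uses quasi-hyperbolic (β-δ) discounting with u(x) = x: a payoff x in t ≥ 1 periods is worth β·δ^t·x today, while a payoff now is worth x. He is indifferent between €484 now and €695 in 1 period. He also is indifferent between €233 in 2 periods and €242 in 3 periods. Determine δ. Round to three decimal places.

From the later pair, β·δ^2·233 = β·δ^3·242; dividing through, δ = 233/242 = 0.96281.

δ ≈ 0.963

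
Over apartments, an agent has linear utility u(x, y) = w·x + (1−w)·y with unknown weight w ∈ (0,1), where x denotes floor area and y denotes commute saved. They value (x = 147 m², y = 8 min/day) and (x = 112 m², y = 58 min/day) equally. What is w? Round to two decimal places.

w = 0.59

Equating utilities: w·147 + (1−w)·8 = w·112 + (1−w)·58.
Rearranging, 35·w − 50·(1−w) = 0.
The marginal rate of substitution is 50/35, so w = 50/(35+50) = 0.59.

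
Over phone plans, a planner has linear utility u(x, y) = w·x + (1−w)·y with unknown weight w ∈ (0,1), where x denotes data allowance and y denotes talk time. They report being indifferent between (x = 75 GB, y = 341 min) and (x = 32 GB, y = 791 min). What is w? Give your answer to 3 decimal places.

u(75,341) = u(32,791) means w·75 + (1−w)·341 = w·32 + (1−w)·791.
Collecting terms: w·43 = (1−w)·450.
Hence w = 450/(43+450) = 450/493 = 0.913.

w = 0.913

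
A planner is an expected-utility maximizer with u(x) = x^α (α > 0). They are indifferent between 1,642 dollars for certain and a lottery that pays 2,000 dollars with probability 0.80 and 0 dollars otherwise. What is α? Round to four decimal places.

α ≈ 1.1314

Since u(0) = 0, the lottery's EU is 0.80·2000^α.
Indifference: 1642^α = 0.80·2000^α, so (1642/2000)^α = 0.80.
α = ln(0.80) / ln(1642/2000) = -0.2231436/-0.1972322 ≈ 1.1314.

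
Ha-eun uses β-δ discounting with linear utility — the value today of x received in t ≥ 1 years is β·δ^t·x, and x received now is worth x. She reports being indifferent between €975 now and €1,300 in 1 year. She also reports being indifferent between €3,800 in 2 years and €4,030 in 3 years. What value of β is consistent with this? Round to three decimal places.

β ≈ 0.795

The second indifference involves only future payoffs, so β cancels: β·δ^2·3800 = β·δ^3·4030, giving δ = 3800/4030 = 0.94293.
Now use the now-vs-future pair: 975 = β·δ·1300 gives β = 975/(0.94293·1300) ≈ 0.795.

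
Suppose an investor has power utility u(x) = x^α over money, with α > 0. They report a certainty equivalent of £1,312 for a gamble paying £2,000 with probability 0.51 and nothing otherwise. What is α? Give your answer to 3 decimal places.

α ≈ 1.597

The lottery's expected utility is 0.51·u(2000) + 0.49·u(0) = 0.51·2000^α (since u(0) = 0 for α > 0).
Setting u(1312) equal to that: 1312^α = 0.51·2000^α ⇒ (1312/2000)^α = 0.51.
Take logs: α = ln 0.51 / ln(1312/2000) ≈ 1.59714.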